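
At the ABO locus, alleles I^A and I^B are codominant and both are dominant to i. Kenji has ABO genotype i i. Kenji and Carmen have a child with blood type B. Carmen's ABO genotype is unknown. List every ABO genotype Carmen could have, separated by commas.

For each candidate genotype of Carmen, check whether crossing it with i i can produce every observed child phenotype.
  I^A I^A → possible child types {A} ✗
  I^A I^B → possible child types {A, B} ✓
  I^A i → possible child types {O, A} ✗
  I^B I^B → possible child types {B} ✓
  I^B i → possible child types {O, B} ✓
  i i → possible child types {O} ✗

I^A I^B, I^B I^B, I^B i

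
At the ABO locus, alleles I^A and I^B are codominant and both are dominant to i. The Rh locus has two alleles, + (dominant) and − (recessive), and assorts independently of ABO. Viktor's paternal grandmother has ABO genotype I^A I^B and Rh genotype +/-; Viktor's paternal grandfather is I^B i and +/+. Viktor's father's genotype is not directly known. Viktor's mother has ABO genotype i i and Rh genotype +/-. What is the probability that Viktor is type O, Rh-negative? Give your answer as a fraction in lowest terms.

1/32

Viktor's father's ABO genotype from I^A I^B × I^B i: 1/4 I^A I^B, 1/4 I^A i, 1/4 I^B I^B, 1/4 I^B i.
Crossing each possibility with the mother i i and summing P(type O): 1/4·0 + 1/4·1/2 + 1/4·0 + 1/4·1/2 = 1/4.
Similarly for Rh via the father's Rh distribution: P(Rh-) = 1/8.
Independent loci: 1/4 × 1/8 = 1/32.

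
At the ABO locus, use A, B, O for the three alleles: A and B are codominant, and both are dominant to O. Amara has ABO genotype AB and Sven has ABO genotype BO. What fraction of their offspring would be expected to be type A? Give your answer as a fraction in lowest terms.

1/4

ABO cross AB × BO → offspring phenotypes: 1/4 A, 1/2 B, 1/4 AB.
So P(type A) = 1/4.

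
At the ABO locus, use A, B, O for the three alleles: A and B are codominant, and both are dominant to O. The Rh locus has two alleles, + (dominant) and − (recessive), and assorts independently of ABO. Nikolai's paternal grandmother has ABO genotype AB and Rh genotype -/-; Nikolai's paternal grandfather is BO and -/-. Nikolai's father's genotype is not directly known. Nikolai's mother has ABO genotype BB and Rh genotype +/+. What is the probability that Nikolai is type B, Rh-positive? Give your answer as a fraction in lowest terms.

Nikolai's father's ABO genotype from AB × BO: 1/4 AB, 1/4 AO, 1/4 BB, 1/4 BO.
Crossing each possibility with the mother BB and summing P(type B): 1/4·1/2 + 1/4·1/2 + 1/4·1 + 1/4·1 = 3/4.
Similarly for Rh via the father's Rh distribution: P(Rh+) = 1.
Independent loci: 3/4 × 1 = 3/4.

3/4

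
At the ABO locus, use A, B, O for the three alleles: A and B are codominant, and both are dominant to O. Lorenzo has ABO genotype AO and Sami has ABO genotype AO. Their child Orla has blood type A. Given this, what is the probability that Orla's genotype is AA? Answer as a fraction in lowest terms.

Cross AO × AO → 1/4 AA, 1/2 AO, 1/4 OO.
Type-A genotypes among offspring: AA (1/4), AO (1/2); total 3/4.
P(AA | type A) = (1/4) / (3/4) = 1/3.

1/3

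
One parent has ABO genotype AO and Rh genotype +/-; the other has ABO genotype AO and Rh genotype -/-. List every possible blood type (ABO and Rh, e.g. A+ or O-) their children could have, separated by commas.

Gametes from AO × AO give offspring ABO genotypes AA, AO, OO, i.e. phenotypes O, A.
Rh cross +/- × -/- → phenotypes Rh+, Rh-.
Combining independently: O+, O-, A+, A-.

O+, O-, A+, A-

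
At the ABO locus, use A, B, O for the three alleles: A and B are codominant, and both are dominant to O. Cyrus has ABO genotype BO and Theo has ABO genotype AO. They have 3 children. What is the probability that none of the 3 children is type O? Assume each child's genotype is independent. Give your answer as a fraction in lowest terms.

ABO cross BO × AO → 1/4 O, 1/4 A, 1/4 B, 1/4 AB.
So P(type O) = 1/4 per child.
P(not type O) = 3/4 for one child; (3/4)^3 = 27/64.

27/64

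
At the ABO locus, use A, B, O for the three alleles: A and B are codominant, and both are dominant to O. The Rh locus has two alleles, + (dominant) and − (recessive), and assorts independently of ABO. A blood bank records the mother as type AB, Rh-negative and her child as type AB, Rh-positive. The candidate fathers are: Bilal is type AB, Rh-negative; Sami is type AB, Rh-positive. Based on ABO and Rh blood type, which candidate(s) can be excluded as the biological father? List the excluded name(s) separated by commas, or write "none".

A candidate is excluded only if no genotype consistent with his phenotype could produce a type AB, Rh-positive child with a type AB, Rh-negative mother.
Bilal (type AB, Rh-): no genotype consistent with that phenotype can produce a type-AB Rh+ child with a type-AB mother.

Bilal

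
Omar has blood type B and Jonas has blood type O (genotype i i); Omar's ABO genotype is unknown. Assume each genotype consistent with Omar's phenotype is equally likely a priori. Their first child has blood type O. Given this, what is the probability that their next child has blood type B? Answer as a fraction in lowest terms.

Possible genotypes: Omar ∈ {I^B I^B, I^B i}; Jonas ∈ {i i}.
Weight each parental genotype pair by prior × P(type-O child):
  I^B i × i i: posterior weight 1; P(next child type B) = 1/2.
Weighted sum = 1/2.

1/2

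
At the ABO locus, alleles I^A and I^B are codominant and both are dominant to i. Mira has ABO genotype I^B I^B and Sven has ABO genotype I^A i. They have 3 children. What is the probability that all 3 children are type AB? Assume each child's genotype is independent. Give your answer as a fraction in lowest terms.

1/8

ABO cross I^B I^B × I^A i → 1/2 B, 1/2 AB.
So P(type AB) = 1/2 per child.
All 3 independent: (1/2)^3 = 1/8.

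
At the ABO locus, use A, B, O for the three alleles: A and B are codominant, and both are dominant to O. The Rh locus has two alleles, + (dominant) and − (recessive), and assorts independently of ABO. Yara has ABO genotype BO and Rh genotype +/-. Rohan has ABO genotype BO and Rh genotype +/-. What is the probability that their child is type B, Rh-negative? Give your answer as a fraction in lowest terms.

ABO cross BO × BO → offspring phenotypes: 1/4 O, 3/4 B.
Rh cross +/- × +/- → 3/4 Rh+, 1/4 Rh-.
Independent loci: P(type B, Rh-negative) = 3/4 × 1/4 = 3/16.

3/16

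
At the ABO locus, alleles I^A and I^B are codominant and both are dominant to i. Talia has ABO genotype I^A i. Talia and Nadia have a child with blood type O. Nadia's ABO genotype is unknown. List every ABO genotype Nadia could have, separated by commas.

For each candidate genotype of Nadia, check whether crossing it with I^A i can produce every observed child phenotype.
  I^A I^A → possible child types {A} ✗
  I^A I^B → possible child types {A, B, AB} ✗
  I^A i → possible child types {O, A} ✓
  I^B I^B → possible child types {B, AB} ✗
  I^B i → possible child types {O, A, B, AB} ✓
  i i → possible child types {O, A} ✓

I^A i, I^B i, i i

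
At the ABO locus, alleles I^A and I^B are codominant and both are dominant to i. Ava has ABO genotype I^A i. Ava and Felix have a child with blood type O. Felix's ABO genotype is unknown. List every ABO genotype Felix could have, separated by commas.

I^A i, I^B i, i i

For each candidate genotype of Felix, check whether crossing it with I^A i can produce every observed child phenotype.
  I^A I^A → possible child types {A} ✗
  I^A I^B → possible child types {A, B, AB} ✗
  I^A i → possible child types {O, A} ✓
  I^B I^B → possible child types {B, AB} ✗
  I^B i → possible child types {O, A, B, AB} ✓
  i i → possible child types {O, A} ✓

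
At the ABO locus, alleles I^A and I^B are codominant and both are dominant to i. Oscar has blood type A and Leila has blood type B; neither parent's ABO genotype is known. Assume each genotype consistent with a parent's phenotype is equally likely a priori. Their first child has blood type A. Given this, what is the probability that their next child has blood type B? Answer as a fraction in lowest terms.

1/12

Possible genotypes: Oscar ∈ {I^A I^A, I^A i}; Leila ∈ {I^B I^B, I^B i}.
Weight each parental genotype pair by prior × P(type-A child):
  I^A I^A × I^B i: posterior weight 2/3; P(next child type B) = 0.
  I^A i × I^B i: posterior weight 1/3; P(next child type B) = 1/4.
Weighted sum = 1/12.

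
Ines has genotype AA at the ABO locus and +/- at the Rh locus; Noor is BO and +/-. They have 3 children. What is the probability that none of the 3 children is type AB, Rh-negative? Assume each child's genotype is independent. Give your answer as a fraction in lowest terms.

343/512

ABO cross AA × BO → 1/2 A, 1/2 AB.
Rh cross +/- × +/- → 3/4 Rh+, 1/4 Rh-; so P(type AB, Rh-negative) = 1/2 × 1/4 = 1/8 per child.
P(not type AB, Rh-negative) = 7/8 for one child; (7/8)^3 = 343/512.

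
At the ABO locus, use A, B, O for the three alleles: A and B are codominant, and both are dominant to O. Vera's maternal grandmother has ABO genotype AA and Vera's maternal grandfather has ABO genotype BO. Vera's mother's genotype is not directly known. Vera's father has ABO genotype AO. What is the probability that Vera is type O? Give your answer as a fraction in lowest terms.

1/8

Vera's mother's ABO genotype from AA × BO: 1/2 AB, 1/2 AO.
Crossing each possibility with the father AO and summing P(type O): 1/2·0 + 1/2·1/4 = 1/8.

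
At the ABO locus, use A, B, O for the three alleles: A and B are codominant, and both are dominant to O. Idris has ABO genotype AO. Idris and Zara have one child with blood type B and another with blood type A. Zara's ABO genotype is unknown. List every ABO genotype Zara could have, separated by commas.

AB, BO

For each candidate genotype of Zara, check whether crossing it with AO can produce every observed child phenotype.
  AA → possible child types {A} ✗
  AB → possible child types {A, B, AB} ✓
  AO → possible child types {O, A} ✗
  BB → possible child types {B, AB} ✗
  BO → possible child types {O, A, B, AB} ✓
  OO → possible child types {O, A} ✗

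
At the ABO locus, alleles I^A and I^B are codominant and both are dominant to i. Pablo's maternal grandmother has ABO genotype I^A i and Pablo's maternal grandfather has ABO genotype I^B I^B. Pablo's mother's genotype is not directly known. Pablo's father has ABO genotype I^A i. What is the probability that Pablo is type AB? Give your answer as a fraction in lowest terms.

1/4

Pablo's mother's ABO genotype from I^A i × I^B I^B: 1/2 I^A I^B, 1/2 I^B i.
Crossing each possibility with the father I^A i and summing P(type AB): 1/2·1/4 + 1/2·1/4 = 1/4.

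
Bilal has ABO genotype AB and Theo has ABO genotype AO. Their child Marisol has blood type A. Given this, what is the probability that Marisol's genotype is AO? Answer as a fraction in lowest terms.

Cross AB × AO → 1/4 AA, 1/4 AB, 1/4 AO, 1/4 BO.
Type-A genotypes among offspring: AA (1/4), AO (1/4); total 1/2.
P(AO | type A) = (1/4) / (1/2) = 1/2.

1/2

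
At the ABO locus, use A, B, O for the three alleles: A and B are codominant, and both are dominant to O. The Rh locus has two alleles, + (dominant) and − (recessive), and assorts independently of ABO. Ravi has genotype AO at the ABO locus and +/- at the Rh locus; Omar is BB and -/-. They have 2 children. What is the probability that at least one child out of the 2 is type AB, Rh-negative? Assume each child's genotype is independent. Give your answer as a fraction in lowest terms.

7/16

ABO cross AO × BB → 1/2 B, 1/2 AB.
Rh cross +/- × -/- → 1/2 Rh+, 1/2 Rh-; so P(type AB, Rh-negative) = 1/2 × 1/2 = 1/4 per child.
P(none) = (3/4)^2 = 9/16; P(at least one) = 1 − 9/16 = 7/16.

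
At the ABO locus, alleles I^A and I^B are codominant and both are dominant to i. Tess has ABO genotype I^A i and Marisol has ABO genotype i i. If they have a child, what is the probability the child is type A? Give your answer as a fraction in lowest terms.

1/2

ABO cross I^A i × i i → offspring phenotypes: 1/2 O, 1/2 A.
So P(type A) = 1/2.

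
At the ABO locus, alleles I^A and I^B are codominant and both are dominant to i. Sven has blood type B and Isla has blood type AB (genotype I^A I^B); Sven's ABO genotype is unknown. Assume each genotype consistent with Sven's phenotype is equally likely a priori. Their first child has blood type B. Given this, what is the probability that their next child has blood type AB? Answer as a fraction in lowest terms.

3/8

Possible genotypes: Sven ∈ {I^B I^B, I^B i}; Isla ∈ {I^A I^B}.
Weight each parental genotype pair by prior × P(type-B child):
  I^B I^B × I^A I^B: posterior weight 1/2; P(next child type AB) = 1/2.
  I^B i × I^A I^B: posterior weight 1/2; P(next child type AB) = 1/4.
Weighted sum = 3/8.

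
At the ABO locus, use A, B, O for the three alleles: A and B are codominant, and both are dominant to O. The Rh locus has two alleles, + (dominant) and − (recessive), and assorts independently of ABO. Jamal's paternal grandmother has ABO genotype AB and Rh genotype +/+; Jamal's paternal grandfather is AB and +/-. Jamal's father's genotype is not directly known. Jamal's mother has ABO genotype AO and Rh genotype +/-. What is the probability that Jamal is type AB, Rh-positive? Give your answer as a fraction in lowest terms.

7/32

Jamal's father's ABO genotype from AB × AB: 1/4 AA, 1/2 AB, 1/4 BB.
Crossing each possibility with the mother AO and summing P(type AB): 1/4·0 + 1/2·1/4 + 1/4·1/2 = 1/4.
Similarly for Rh via the father's Rh distribution: P(Rh+) = 7/8.
Independent loci: 1/4 × 7/8 = 7/32.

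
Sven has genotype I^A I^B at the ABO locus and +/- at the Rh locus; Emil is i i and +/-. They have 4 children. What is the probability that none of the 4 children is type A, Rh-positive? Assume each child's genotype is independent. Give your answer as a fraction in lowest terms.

625/4096

ABO cross I^A I^B × i i → 1/2 A, 1/2 B.
Rh cross +/- × +/- → 3/4 Rh+, 1/4 Rh-; so P(type A, Rh-positive) = 1/2 × 3/4 = 3/8 per child.
P(not type A, Rh-positive) = 5/8 for one child; (5/8)^4 = 625/4096.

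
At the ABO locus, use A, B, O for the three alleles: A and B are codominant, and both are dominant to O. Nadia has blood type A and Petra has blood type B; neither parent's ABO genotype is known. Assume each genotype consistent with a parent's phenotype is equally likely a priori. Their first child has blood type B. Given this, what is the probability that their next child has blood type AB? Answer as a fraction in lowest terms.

Possible genotypes: Nadia ∈ {AA, AO}; Petra ∈ {BB, BO}.
Weight each parental genotype pair by prior × P(type-B child):
  AO × BB: posterior weight 2/3; P(next child type AB) = 1/2.
  AO × BO: posterior weight 1/3; P(next child type AB) = 1/4.
Weighted sum = 5/12.

5/12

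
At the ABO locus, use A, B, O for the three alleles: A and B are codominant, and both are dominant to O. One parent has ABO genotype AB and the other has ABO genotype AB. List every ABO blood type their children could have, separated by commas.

Gametes from AB × AB give offspring ABO genotypes AA, AB, BB, i.e. phenotypes A, B, AB.

A, B, AB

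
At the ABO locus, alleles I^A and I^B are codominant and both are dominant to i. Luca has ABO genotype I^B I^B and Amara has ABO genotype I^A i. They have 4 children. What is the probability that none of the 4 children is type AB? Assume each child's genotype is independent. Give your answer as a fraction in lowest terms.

ABO cross I^B I^B × I^A i → 1/2 B, 1/2 AB.
So P(type AB) = 1/2 per child.
P(not type AB) = 1/2 for one child; (1/2)^4 = 1/16.

1/16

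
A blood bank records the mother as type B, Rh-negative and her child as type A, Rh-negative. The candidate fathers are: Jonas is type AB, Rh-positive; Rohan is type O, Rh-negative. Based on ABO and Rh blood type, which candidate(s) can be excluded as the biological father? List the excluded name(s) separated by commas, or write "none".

A candidate is excluded only if no genotype consistent with his phenotype could produce a type A, Rh-negative child with a type B, Rh-negative mother.
Rohan (type O, Rh-): no genotype consistent with that phenotype can produce a type-A Rh- child with a type-B mother.

Rohan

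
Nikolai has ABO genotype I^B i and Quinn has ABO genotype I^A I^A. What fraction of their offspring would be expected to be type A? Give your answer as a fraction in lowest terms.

1/2

ABO cross I^B i × I^A I^A → offspring phenotypes: 1/2 A, 1/2 AB.
So P(type A) = 1/2.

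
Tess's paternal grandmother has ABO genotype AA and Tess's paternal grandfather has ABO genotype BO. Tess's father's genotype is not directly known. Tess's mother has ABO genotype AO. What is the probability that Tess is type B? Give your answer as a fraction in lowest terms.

1/8

Tess's father's ABO genotype from AA × BO: 1/2 AB, 1/2 AO.
Crossing each possibility with the mother AO and summing P(type B): 1/2·1/4 + 1/2·0 = 1/8.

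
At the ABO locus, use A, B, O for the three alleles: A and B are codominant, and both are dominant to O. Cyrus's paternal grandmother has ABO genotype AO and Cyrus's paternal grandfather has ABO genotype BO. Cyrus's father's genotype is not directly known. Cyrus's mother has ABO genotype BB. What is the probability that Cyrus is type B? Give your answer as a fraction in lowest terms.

Cyrus's father's ABO genotype from AO × BO: 1/4 AB, 1/4 AO, 1/4 BO, 1/4 OO.
Crossing each possibility with the mother BB and summing P(type B): 1/4·1/2 + 1/4·1/2 + 1/4·1 + 1/4·1 = 3/4.

3/4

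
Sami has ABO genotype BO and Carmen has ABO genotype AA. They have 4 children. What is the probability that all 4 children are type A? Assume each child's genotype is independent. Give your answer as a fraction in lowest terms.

1/16

ABO cross BO × AA → 1/2 A, 1/2 AB.
So P(type A) = 1/2 per child.
All 4 independent: (1/2)^4 = 1/16.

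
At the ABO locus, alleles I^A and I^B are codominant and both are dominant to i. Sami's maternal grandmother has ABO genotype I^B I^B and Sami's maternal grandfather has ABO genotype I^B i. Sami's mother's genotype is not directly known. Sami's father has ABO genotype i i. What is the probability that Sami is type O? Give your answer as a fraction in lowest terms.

1/4

Sami's mother's ABO genotype from I^B I^B × I^B i: 1/2 I^B I^B, 1/2 I^B i.
Crossing each possibility with the father i i and summing P(type O): 1/2·0 + 1/2·1/2 = 1/4.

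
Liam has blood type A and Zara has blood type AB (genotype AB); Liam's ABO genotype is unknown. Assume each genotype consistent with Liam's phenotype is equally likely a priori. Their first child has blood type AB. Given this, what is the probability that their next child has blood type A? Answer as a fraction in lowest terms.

Possible genotypes: Liam ∈ {AA, AO}; Zara ∈ {AB}.
Weight each parental genotype pair by prior × P(type-AB child):
  AA × AB: posterior weight 2/3; P(next child type A) = 1/2.
  AO × AB: posterior weight 1/3; P(next child type A) = 1/2.
Weighted sum = 1/2.

1/2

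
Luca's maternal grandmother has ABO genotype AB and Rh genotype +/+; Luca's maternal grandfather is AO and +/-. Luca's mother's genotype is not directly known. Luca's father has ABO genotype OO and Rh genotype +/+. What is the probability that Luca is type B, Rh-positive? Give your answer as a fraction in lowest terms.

Luca's mother's ABO genotype from AB × AO: 1/4 AA, 1/4 AB, 1/4 AO, 1/4 BO.
Crossing each possibility with the father OO and summing P(type B): 1/4·0 + 1/4·1/2 + 1/4·0 + 1/4·1/2 = 1/4.
Similarly for Rh via the mother's Rh distribution: P(Rh+) = 1.
Independent loci: 1/4 × 1 = 1/4.

1/4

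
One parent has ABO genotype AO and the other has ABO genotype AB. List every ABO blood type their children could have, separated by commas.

A, B, AB

Gametes from AO × AB give offspring ABO genotypes AA, AB, AO, BO, i.e. phenotypes A, B, AB.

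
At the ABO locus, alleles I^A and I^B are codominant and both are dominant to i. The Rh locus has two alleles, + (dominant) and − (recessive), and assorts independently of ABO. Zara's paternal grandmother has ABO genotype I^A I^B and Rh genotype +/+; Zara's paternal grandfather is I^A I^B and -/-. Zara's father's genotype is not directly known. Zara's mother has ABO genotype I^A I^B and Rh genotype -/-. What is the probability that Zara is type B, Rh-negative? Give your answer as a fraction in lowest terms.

Zara's father's ABO genotype from I^A I^B × I^A I^B: 1/4 I^A I^A, 1/2 I^A I^B, 1/4 I^B I^B.
Crossing each possibility with the mother I^A I^B and summing P(type B): 1/4·0 + 1/2·1/4 + 1/4·1/2 = 1/4.
Similarly for Rh via the father's Rh distribution: P(Rh-) = 1/2.
Independent loci: 1/4 × 1/2 = 1/8.

1/8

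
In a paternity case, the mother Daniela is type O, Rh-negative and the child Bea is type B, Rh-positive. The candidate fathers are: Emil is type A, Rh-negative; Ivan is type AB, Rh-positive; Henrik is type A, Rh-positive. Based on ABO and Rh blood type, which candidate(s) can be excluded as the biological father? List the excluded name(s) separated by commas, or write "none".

Emil, Henrik

A candidate is excluded only if no genotype consistent with his phenotype could produce a type B, Rh-positive child with a type O, Rh-negative mother.
Emil (type A, Rh-): no genotype consistent with that phenotype can produce a type-B Rh+ child with a type-O mother.
Henrik (type A, Rh+): no genotype consistent with that phenotype can produce a type-B Rh+ child with a type-O mother.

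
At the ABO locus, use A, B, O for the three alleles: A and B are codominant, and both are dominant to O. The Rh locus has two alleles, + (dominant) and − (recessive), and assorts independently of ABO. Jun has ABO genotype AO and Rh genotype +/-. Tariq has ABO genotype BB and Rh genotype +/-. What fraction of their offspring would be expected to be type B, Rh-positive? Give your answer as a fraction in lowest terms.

ABO cross AO × BB → offspring phenotypes: 1/2 B, 1/2 AB.
Rh cross +/- × +/- → 3/4 Rh+, 1/4 Rh-.
Independent loci: P(type B, Rh-positive) = 1/2 × 3/4 = 3/8.

3/8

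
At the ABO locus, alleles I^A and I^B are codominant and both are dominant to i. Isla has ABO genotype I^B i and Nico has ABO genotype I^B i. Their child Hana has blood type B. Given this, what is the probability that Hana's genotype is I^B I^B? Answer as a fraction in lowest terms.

Cross I^B i × I^B i → 1/4 I^B I^B, 1/2 I^B i, 1/4 i i.
Type-B genotypes among offspring: I^B I^B (1/4), I^B i (1/2); total 3/4.
P(I^B I^B | type B) = (1/4) / (3/4) = 1/3.

1/3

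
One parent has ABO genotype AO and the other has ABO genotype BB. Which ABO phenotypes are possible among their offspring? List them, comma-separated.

B, AB

Gametes from AO × BB give offspring ABO genotypes AB, BO, i.e. phenotypes B, AB.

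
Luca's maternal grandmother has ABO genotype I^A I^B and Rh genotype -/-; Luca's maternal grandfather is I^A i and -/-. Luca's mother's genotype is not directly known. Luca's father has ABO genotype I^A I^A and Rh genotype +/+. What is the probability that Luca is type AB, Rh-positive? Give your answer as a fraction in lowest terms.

1/4

Luca's mother's ABO genotype from I^A I^B × I^A i: 1/4 I^A I^A, 1/4 I^A I^B, 1/4 I^A i, 1/4 I^B i.
Crossing each possibility with the father I^A I^A and summing P(type AB): 1/4·0 + 1/4·1/2 + 1/4·0 + 1/4·1/2 = 1/4.
Similarly for Rh via the mother's Rh distribution: P(Rh+) = 1.
Independent loci: 1/4 × 1 = 1/4.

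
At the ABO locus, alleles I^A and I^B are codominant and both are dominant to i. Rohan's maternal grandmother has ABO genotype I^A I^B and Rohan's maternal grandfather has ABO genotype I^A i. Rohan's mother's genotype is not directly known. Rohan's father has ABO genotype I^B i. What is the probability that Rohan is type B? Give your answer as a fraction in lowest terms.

Rohan's mother's ABO genotype from I^A I^B × I^A i: 1/4 I^A I^A, 1/4 I^A I^B, 1/4 I^A i, 1/4 I^B i.
Crossing each possibility with the father I^B i and summing P(type B): 1/4·0 + 1/4·1/2 + 1/4·1/4 + 1/4·3/4 = 3/8.

3/8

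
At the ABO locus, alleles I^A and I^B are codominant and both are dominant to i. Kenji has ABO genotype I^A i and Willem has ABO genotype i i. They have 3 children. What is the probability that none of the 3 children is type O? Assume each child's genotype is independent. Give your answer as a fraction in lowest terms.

1/8

ABO cross I^A i × i i → 1/2 O, 1/2 A.
So P(type O) = 1/2 per child.
P(not type O) = 1/2 for one child; (1/2)^3 = 1/8.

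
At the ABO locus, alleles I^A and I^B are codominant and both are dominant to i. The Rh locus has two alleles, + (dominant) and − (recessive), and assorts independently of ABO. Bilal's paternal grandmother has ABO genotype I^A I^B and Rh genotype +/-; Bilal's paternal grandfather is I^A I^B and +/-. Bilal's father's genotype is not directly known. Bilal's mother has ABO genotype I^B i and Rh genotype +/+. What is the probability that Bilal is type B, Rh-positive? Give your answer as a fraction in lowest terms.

1/2

Bilal's father's ABO genotype from I^A I^B × I^A I^B: 1/4 I^A I^A, 1/2 I^A I^B, 1/4 I^B I^B.
Crossing each possibility with the mother I^B i and summing P(type B): 1/4·0 + 1/2·1/2 + 1/4·1 = 1/2.
Similarly for Rh via the father's Rh distribution: P(Rh+) = 1.
Independent loci: 1/2 × 1 = 1/2.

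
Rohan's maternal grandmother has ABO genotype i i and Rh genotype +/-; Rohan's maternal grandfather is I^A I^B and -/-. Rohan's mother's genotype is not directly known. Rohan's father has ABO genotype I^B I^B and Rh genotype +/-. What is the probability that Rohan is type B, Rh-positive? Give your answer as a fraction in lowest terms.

Rohan's mother's ABO genotype from i i × I^A I^B: 1/2 I^A i, 1/2 I^B i.
Crossing each possibility with the father I^B I^B and summing P(type B): 1/2·1/2 + 1/2·1 = 3/4.
Similarly for Rh via the mother's Rh distribution: P(Rh+) = 5/8.
Independent loci: 3/4 × 5/8 = 15/32.

15/32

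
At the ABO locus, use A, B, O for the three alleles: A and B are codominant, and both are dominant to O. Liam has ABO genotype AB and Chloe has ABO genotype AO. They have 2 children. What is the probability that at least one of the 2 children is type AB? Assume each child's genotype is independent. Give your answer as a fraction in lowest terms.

ABO cross AB × AO → 1/2 A, 1/4 B, 1/4 AB.
So P(type AB) = 1/4 per child.
P(none) = (3/4)^2 = 9/16; P(at least one) = 1 − 9/16 = 7/16.

7/16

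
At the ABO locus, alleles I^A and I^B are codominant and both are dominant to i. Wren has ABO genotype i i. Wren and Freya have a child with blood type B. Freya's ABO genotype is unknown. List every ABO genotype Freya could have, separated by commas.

I^A I^B, I^B I^B, I^B i

For each candidate genotype of Freya, check whether crossing it with i i can produce every observed child phenotype.
  I^A I^A → possible child types {A} ✗
  I^A I^B → possible child types {A, B} ✓
  I^A i → possible child types {O, A} ✗
  I^B I^B → possible child types {B} ✓
  I^B i → possible child types {O, B} ✓
  i i → possible child types {O} ✗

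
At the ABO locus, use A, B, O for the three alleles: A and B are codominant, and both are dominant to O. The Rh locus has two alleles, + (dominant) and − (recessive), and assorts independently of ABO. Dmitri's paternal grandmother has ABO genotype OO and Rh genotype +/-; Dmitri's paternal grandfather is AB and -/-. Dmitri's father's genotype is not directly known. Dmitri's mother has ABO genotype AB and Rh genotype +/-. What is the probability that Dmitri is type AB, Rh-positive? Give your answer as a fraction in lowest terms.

5/32

Dmitri's father's ABO genotype from OO × AB: 1/2 AO, 1/2 BO.
Crossing each possibility with the mother AB and summing P(type AB): 1/2·1/4 + 1/2·1/4 = 1/4.
Similarly for Rh via the father's Rh distribution: P(Rh+) = 5/8.
Independent loci: 1/4 × 5/8 = 5/32.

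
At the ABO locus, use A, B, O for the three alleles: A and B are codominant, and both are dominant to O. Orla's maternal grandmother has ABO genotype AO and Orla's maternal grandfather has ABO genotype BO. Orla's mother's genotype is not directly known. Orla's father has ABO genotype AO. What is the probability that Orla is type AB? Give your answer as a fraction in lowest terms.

Orla's mother's ABO genotype from AO × BO: 1/4 AB, 1/4 AO, 1/4 BO, 1/4 OO.
Crossing each possibility with the father AO and summing P(type AB): 1/4·1/4 + 1/4·0 + 1/4·1/4 + 1/4·0 = 1/8.

1/8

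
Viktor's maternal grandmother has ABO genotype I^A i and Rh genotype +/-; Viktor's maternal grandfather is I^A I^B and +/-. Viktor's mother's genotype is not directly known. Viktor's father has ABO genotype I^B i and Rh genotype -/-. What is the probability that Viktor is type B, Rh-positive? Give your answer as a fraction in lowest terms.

3/16

Viktor's mother's ABO genotype from I^A i × I^A I^B: 1/4 I^A I^A, 1/4 I^A I^B, 1/4 I^A i, 1/4 I^B i.
Crossing each possibility with the father I^B i and summing P(type B): 1/4·0 + 1/4·1/2 + 1/4·1/4 + 1/4·3/4 = 3/8.
Similarly for Rh via the mother's Rh distribution: P(Rh+) = 1/2.
Independent loci: 3/8 × 1/2 = 3/16.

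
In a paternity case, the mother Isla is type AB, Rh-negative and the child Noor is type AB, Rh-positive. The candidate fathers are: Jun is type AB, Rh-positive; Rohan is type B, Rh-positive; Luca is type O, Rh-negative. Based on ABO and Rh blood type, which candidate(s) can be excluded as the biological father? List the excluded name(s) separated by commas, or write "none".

A candidate is excluded only if no genotype consistent with his phenotype could produce a type AB, Rh-positive child with a type AB, Rh-negative mother.
Luca (type O, Rh-): no genotype consistent with that phenotype can produce a type-AB Rh+ child with a type-AB mother.

Luca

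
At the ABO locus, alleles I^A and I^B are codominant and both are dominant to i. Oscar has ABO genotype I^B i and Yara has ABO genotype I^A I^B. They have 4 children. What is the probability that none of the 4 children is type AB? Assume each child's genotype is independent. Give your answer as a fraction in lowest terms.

81/256

ABO cross I^B i × I^A I^B → 1/4 A, 1/2 B, 1/4 AB.
So P(type AB) = 1/4 per child.
P(not type AB) = 3/4 for one child; (3/4)^4 = 81/256.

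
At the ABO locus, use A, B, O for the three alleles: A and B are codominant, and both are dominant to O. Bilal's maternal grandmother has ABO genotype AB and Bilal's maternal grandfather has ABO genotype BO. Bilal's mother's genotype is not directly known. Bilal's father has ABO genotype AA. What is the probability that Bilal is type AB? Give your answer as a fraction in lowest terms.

Bilal's mother's ABO genotype from AB × BO: 1/4 AB, 1/4 AO, 1/4 BB, 1/4 BO.
Crossing each possibility with the father AA and summing P(type AB): 1/4·1/2 + 1/4·0 + 1/4·1 + 1/4·1/2 = 1/2.

1/2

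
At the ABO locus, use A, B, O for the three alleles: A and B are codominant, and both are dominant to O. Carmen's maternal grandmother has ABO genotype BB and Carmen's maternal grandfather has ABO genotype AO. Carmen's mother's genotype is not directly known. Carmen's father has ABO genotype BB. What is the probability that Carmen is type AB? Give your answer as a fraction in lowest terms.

1/4

Carmen's mother's ABO genotype from BB × AO: 1/2 AB, 1/2 BO.
Crossing each possibility with the father BB and summing P(type AB): 1/2·1/2 + 1/2·0 = 1/4.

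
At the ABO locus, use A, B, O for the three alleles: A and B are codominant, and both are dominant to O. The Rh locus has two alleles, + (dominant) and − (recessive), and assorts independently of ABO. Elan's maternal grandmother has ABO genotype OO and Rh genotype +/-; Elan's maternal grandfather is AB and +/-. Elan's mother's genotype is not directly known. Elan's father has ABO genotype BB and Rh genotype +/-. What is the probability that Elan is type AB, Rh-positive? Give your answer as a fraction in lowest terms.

3/16

Elan's mother's ABO genotype from OO × AB: 1/2 AO, 1/2 BO.
Crossing each possibility with the father BB and summing P(type AB): 1/2·1/2 + 1/2·0 = 1/4.
Similarly for Rh via the mother's Rh distribution: P(Rh+) = 3/4.
Independent loci: 1/4 × 3/4 = 3/16.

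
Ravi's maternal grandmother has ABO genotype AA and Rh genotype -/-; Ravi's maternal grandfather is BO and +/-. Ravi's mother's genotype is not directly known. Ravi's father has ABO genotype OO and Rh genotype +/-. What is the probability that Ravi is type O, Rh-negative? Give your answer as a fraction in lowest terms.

3/32

Ravi's mother's ABO genotype from AA × BO: 1/2 AB, 1/2 AO.
Crossing each possibility with the father OO and summing P(type O): 1/2·0 + 1/2·1/2 = 1/4.
Similarly for Rh via the mother's Rh distribution: P(Rh-) = 3/8.
Independent loci: 1/4 × 3/8 = 3/32.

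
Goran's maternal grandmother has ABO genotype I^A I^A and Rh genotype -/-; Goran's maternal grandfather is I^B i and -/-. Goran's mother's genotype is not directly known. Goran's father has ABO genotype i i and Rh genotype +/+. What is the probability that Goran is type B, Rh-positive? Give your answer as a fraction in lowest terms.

Goran's mother's ABO genotype from I^A I^A × I^B i: 1/2 I^A I^B, 1/2 I^A i.
Crossing each possibility with the father i i and summing P(type B): 1/2·1/2 + 1/2·0 = 1/4.
Similarly for Rh via the mother's Rh distribution: P(Rh+) = 1.
Independent loci: 1/4 × 1 = 1/4.

1/4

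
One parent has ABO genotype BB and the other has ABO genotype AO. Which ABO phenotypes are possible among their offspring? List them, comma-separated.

Gametes from BB × AO give offspring ABO genotypes AB, BO, i.e. phenotypes B, AB.

B, AB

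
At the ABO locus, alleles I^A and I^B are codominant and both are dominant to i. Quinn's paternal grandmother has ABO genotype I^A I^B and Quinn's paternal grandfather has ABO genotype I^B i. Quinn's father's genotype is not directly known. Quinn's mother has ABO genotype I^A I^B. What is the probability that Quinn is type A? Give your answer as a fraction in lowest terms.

Quinn's father's ABO genotype from I^A I^B × I^B i: 1/4 I^A I^B, 1/4 I^A i, 1/4 I^B I^B, 1/4 I^B i.
Crossing each possibility with the mother I^A I^B and summing P(type A): 1/4·1/4 + 1/4·1/2 + 1/4·0 + 1/4·1/4 = 1/4.

1/4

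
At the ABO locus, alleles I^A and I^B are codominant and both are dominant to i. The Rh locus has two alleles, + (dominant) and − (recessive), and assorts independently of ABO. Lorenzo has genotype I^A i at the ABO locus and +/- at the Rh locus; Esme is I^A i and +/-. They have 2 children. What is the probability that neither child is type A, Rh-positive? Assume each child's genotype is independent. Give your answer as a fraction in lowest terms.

ABO cross I^A i × I^A i → 1/4 O, 3/4 A.
Rh cross +/- × +/- → 3/4 Rh+, 1/4 Rh-; so P(type A, Rh-positive) = 3/4 × 3/4 = 9/16 per child.
P(not type A, Rh-positive) = 7/16 for one child; (7/16)^2 = 49/256.

49/256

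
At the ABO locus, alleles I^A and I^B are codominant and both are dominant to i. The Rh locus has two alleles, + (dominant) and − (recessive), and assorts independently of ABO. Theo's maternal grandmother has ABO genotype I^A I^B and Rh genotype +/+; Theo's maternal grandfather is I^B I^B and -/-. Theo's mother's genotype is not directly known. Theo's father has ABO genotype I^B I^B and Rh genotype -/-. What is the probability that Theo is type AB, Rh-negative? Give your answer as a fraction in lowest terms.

1/8

Theo's mother's ABO genotype from I^A I^B × I^B I^B: 1/2 I^A I^B, 1/2 I^B I^B.
Crossing each possibility with the father I^B I^B and summing P(type AB): 1/2·1/2 + 1/2·0 = 1/4.
Similarly for Rh via the mother's Rh distribution: P(Rh-) = 1/2.
Independent loci: 1/4 × 1/2 = 1/8.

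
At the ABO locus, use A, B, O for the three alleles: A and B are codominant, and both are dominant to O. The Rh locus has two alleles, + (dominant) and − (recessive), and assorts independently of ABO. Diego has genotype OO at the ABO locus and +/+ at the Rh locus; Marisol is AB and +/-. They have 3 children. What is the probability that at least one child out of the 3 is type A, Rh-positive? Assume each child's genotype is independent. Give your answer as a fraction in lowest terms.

7/8

ABO cross OO × AB → 1/2 A, 1/2 B.
Rh cross +/+ × +/- → 1 Rh+; so P(type A, Rh-positive) = 1/2 × 1 = 1/2 per child.
P(none) = (1/2)^3 = 1/8; P(at least one) = 1 − 1/8 = 7/8.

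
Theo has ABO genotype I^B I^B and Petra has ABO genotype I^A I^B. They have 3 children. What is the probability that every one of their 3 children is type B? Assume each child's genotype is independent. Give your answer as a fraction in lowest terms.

ABO cross I^B I^B × I^A I^B → 1/2 B, 1/2 AB.
So P(type B) = 1/2 per child.
All 3 independent: (1/2)^3 = 1/8.

1/8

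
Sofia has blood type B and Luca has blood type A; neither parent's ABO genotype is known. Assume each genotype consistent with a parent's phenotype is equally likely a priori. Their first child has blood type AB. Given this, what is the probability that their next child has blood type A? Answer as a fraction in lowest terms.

Possible genotypes: Sofia ∈ {BB, BO}; Luca ∈ {AA, AO}.
Weight each parental genotype pair by prior × P(type-AB child):
  BB × AA: posterior weight 4/9; P(next child type A) = 0.
  BB × AO: posterior weight 2/9; P(next child type A) = 0.
  BO × AA: posterior weight 2/9; P(next child type A) = 1/2.
  BO × AO: posterior weight 1/9; P(next child type A) = 1/4.
Weighted sum = 5/36.

5/36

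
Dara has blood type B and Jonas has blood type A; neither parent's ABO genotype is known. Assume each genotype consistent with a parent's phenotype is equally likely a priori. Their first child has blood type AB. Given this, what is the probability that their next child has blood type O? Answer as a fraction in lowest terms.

Possible genotypes: Dara ∈ {I^B I^B, I^B i}; Jonas ∈ {I^A I^A, I^A i}.
Weight each parental genotype pair by prior × P(type-AB child):
  I^B I^B × I^A I^A: posterior weight 4/9; P(next child type O) = 0.
  I^B I^B × I^A i: posterior weight 2/9; P(next child type O) = 0.
  I^B i × I^A I^A: posterior weight 2/9; P(next child type O) = 0.
  I^B i × I^A i: posterior weight 1/9; P(next child type O) = 1/4.
Weighted sum = 1/36.

1/36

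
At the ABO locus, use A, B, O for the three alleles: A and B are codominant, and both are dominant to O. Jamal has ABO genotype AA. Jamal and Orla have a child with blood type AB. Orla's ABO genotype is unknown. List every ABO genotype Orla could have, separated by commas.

AB, BB, BO

For each candidate genotype of Orla, check whether crossing it with AA can produce every observed child phenotype.
  AA → possible child types {A} ✗
  AB → possible child types {A, AB} ✓
  AO → possible child types {A} ✗
  BB → possible child types {AB} ✓
  BO → possible child types {A, AB} ✓
  OO → possible child types {A} ✗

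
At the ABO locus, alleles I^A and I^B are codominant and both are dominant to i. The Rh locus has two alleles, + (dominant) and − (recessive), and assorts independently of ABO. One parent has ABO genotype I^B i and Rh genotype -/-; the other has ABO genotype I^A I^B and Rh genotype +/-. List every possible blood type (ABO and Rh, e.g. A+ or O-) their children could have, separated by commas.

Gametes from I^B i × I^A I^B give offspring ABO genotypes I^A I^B, I^A i, I^B I^B, I^B i, i.e. phenotypes A, B, AB.
Rh cross -/- × +/- → phenotypes Rh+, Rh-.
Combining independently: A+, A-, B+, B-, AB+, AB-.

A+, A-, B+, B-, AB+, AB-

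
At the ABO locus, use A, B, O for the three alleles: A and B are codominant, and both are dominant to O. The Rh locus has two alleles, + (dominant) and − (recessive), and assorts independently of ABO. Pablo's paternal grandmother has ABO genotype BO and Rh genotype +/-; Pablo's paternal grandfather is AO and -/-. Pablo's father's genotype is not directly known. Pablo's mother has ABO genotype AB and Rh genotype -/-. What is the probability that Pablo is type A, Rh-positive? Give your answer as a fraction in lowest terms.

3/32

Pablo's father's ABO genotype from BO × AO: 1/4 AB, 1/4 AO, 1/4 BO, 1/4 OO.
Crossing each possibility with the mother AB and summing P(type A): 1/4·1/4 + 1/4·1/2 + 1/4·1/4 + 1/4·1/2 = 3/8.
Similarly for Rh via the father's Rh distribution: P(Rh+) = 1/4.
Independent loci: 3/8 × 1/4 = 3/32.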